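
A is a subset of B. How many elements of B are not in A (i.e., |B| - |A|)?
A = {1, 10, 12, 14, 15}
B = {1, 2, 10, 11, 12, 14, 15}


Set A = {1, 10, 12, 14, 15}, |A| = 5
Set B = {1, 2, 10, 11, 12, 14, 15}, |B| = 7
Since A ⊆ B: B \ A = {2, 11}
|B| - |A| = 7 - 5 = 2

2


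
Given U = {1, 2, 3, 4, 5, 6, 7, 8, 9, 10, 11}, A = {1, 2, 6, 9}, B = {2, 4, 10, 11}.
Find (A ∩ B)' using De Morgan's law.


U = {1, 2, 3, 4, 5, 6, 7, 8, 9, 10, 11}
A = {1, 2, 6, 9}, B = {2, 4, 10, 11}
A ∩ B = {2}
(A ∩ B)' = U \ (A ∩ B) = {1, 3, 4, 5, 6, 7, 8, 9, 10, 11}
Verification via A' ∪ B': A' = {3, 4, 5, 7, 8, 10, 11}, B' = {1, 3, 5, 6, 7, 8, 9}
A' ∪ B' = {1, 3, 4, 5, 6, 7, 8, 9, 10, 11} ✓

{1, 3, 4, 5, 6, 7, 8, 9, 10, 11}


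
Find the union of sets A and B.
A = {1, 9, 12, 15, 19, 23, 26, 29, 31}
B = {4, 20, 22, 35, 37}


Set A = {1, 9, 12, 15, 19, 23, 26, 29, 31}
Set B = {4, 20, 22, 35, 37}
A ∪ B includes all elements in either set.
Elements from A: {1, 9, 12, 15, 19, 23, 26, 29, 31}
Elements from B not already included: {4, 20, 22, 35, 37}
A ∪ B = {1, 4, 9, 12, 15, 19, 20, 22, 23, 26, 29, 31, 35, 37}

{1, 4, 9, 12, 15, 19, 20, 22, 23, 26, 29, 31, 35, 37}


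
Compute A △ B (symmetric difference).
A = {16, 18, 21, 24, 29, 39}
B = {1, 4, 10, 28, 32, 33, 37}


Set A = {16, 18, 21, 24, 29, 39}
Set B = {1, 4, 10, 28, 32, 33, 37}
A △ B = (A \ B) ∪ (B \ A)
Elements in A but not B: {16, 18, 21, 24, 29, 39}
Elements in B but not A: {1, 4, 10, 28, 32, 33, 37}
A △ B = {1, 4, 10, 16, 18, 21, 24, 28, 29, 32, 33, 37, 39}

{1, 4, 10, 16, 18, 21, 24, 28, 29, 32, 33, 37, 39}


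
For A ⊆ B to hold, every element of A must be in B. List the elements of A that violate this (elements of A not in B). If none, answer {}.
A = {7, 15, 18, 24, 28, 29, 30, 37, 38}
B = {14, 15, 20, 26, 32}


Set A = {7, 15, 18, 24, 28, 29, 30, 37, 38}
Set B = {14, 15, 20, 26, 32}
Check each element of A against B:
7 ∉ B (include), 15 ∈ B, 18 ∉ B (include), 24 ∉ B (include), 28 ∉ B (include), 29 ∉ B (include), 30 ∉ B (include), 37 ∉ B (include), 38 ∉ B (include)
Elements of A not in B: {7, 18, 24, 28, 29, 30, 37, 38}

{7, 18, 24, 28, 29, 30, 37, 38}


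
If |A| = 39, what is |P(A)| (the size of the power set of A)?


The set has 39 elements.
The power set contains all possible subsets.
|P(A)| = 2^|A| = 2^39 = 549755813888

549755813888


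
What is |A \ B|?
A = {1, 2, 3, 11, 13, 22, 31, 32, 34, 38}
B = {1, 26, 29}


Set A = {1, 2, 3, 11, 13, 22, 31, 32, 34, 38}
Set B = {1, 26, 29}
A \ B = {2, 3, 11, 13, 22, 31, 32, 34, 38}
|A \ B| = 9

9


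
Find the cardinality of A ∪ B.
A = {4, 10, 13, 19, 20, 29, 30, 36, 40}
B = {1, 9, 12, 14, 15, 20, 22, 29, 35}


Set A = {4, 10, 13, 19, 20, 29, 30, 36, 40}, |A| = 9
Set B = {1, 9, 12, 14, 15, 20, 22, 29, 35}, |B| = 9
A ∩ B = {20, 29}, |A ∩ B| = 2
|A ∪ B| = |A| + |B| - |A ∩ B| = 9 + 9 - 2 = 16

16


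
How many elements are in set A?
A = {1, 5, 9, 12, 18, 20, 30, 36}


Set A = {1, 5, 9, 12, 18, 20, 30, 36}
Listing elements: 1, 5, 9, 12, 18, 20, 30, 36
Counting: 8 elements
|A| = 8

8


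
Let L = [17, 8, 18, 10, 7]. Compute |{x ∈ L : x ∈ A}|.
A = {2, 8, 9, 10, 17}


Set A = {2, 8, 9, 10, 17}
Candidates: [17, 8, 18, 10, 7]
Check each candidate:
17 ∈ A, 8 ∈ A, 18 ∉ A, 10 ∈ A, 7 ∉ A
Count of candidates in A: 3

3


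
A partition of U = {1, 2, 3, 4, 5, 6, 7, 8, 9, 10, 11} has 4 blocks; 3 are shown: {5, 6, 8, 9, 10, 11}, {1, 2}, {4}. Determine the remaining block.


U = {1, 2, 3, 4, 5, 6, 7, 8, 9, 10, 11}
Shown blocks: {5, 6, 8, 9, 10, 11}, {1, 2}, {4}
A partition's blocks are pairwise disjoint and cover U, so the missing block = U \ (union of shown blocks).
Union of shown blocks: {1, 2, 4, 5, 6, 8, 9, 10, 11}
Missing block = U \ (union) = {3, 7}

{3, 7}


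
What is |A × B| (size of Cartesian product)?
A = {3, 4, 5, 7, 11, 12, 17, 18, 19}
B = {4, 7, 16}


Set A = {3, 4, 5, 7, 11, 12, 17, 18, 19} has 9 elements.
Set B = {4, 7, 16} has 3 elements.
|A × B| = |A| × |B| = 9 × 3 = 27

27


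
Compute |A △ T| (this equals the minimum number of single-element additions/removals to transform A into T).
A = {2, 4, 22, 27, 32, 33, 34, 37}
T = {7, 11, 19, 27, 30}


Set A = {2, 4, 22, 27, 32, 33, 34, 37}
Set T = {7, 11, 19, 27, 30}
Elements to remove from A (in A, not in T): {2, 4, 22, 32, 33, 34, 37} → 7 removals
Elements to add to A (in T, not in A): {7, 11, 19, 30} → 4 additions
Total edits = 7 + 4 = 11

11


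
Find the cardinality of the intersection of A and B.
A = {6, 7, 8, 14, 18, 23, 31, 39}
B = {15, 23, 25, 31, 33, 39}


Set A = {6, 7, 8, 14, 18, 23, 31, 39}
Set B = {15, 23, 25, 31, 33, 39}
A ∩ B = {23, 31, 39}
|A ∩ B| = 3

3


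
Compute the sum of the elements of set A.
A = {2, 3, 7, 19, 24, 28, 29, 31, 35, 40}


Set A = {2, 3, 7, 19, 24, 28, 29, 31, 35, 40}
Sum = 2 + 3 + 7 + 19 + 24 + 28 + 29 + 31 + 35 + 40 = 218

218


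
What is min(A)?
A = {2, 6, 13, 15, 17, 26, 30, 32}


Set A = {2, 6, 13, 15, 17, 26, 30, 32}
Elements in ascending order: 2, 6, 13, 15, 17, 26, 30, 32
The smallest element is 2.

2


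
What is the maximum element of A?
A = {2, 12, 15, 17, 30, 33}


Set A = {2, 12, 15, 17, 30, 33}
Elements in ascending order: 2, 12, 15, 17, 30, 33
The largest element is 33.

33


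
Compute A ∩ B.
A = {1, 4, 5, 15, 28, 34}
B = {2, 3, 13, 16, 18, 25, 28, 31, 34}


Set A = {1, 4, 5, 15, 28, 34}
Set B = {2, 3, 13, 16, 18, 25, 28, 31, 34}
A ∩ B includes only elements in both sets.
Check each element of A against B:
1 ✗, 4 ✗, 5 ✗, 15 ✗, 28 ✓, 34 ✓
A ∩ B = {28, 34}

{28, 34}


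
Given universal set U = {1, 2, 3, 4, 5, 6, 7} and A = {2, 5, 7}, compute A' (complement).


Universal set U = {1, 2, 3, 4, 5, 6, 7}
Set A = {2, 5, 7}
A' = U \ A = elements in U but not in A
Checking each element of U:
1 (not in A, include), 2 (in A, exclude), 3 (not in A, include), 4 (not in A, include), 5 (in A, exclude), 6 (not in A, include), 7 (in A, exclude)
A' = {1, 3, 4, 6}

{1, 3, 4, 6}


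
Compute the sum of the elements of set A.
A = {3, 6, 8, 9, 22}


Set A = {3, 6, 8, 9, 22}
Sum = 3 + 6 + 8 + 9 + 22 = 48

48


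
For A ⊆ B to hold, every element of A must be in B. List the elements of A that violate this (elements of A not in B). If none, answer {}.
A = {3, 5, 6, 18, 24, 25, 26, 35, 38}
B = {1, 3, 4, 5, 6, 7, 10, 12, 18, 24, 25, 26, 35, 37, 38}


Set A = {3, 5, 6, 18, 24, 25, 26, 35, 38}
Set B = {1, 3, 4, 5, 6, 7, 10, 12, 18, 24, 25, 26, 35, 37, 38}
Check each element of A against B:
3 ∈ B, 5 ∈ B, 6 ∈ B, 18 ∈ B, 24 ∈ B, 25 ∈ B, 26 ∈ B, 35 ∈ B, 38 ∈ B
Elements of A not in B: {}

{}


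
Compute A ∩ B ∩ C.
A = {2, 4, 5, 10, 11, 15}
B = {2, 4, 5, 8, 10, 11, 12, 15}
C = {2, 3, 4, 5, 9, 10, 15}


Set A = {2, 4, 5, 10, 11, 15}
Set B = {2, 4, 5, 8, 10, 11, 12, 15}
Set C = {2, 3, 4, 5, 9, 10, 15}
First, A ∩ B = {2, 4, 5, 10, 11, 15}
Then, (A ∩ B) ∩ C = {2, 4, 5, 10, 15}

{2, 4, 5, 10, 15}


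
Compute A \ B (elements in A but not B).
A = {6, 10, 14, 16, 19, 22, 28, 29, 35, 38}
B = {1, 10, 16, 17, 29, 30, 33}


Set A = {6, 10, 14, 16, 19, 22, 28, 29, 35, 38}
Set B = {1, 10, 16, 17, 29, 30, 33}
A \ B includes elements in A that are not in B.
Check each element of A:
6 (not in B, keep), 10 (in B, remove), 14 (not in B, keep), 16 (in B, remove), 19 (not in B, keep), 22 (not in B, keep), 28 (not in B, keep), 29 (in B, remove), 35 (not in B, keep), 38 (not in B, keep)
A \ B = {6, 14, 19, 22, 28, 35, 38}

{6, 14, 19, 22, 28, 35, 38}


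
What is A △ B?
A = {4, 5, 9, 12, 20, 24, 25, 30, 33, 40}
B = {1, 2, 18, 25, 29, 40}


Set A = {4, 5, 9, 12, 20, 24, 25, 30, 33, 40}
Set B = {1, 2, 18, 25, 29, 40}
A △ B = (A \ B) ∪ (B \ A)
Elements in A but not B: {4, 5, 9, 12, 20, 24, 30, 33}
Elements in B but not A: {1, 2, 18, 29}
A △ B = {1, 2, 4, 5, 9, 12, 18, 20, 24, 29, 30, 33}

{1, 2, 4, 5, 9, 12, 18, 20, 24, 29, 30, 33}


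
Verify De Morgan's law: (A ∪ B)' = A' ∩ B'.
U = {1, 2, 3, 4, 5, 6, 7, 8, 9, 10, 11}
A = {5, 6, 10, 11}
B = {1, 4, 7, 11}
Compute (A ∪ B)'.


U = {1, 2, 3, 4, 5, 6, 7, 8, 9, 10, 11}
A = {5, 6, 10, 11}, B = {1, 4, 7, 11}
A ∪ B = {1, 4, 5, 6, 7, 10, 11}
(A ∪ B)' = U \ (A ∪ B) = {2, 3, 8, 9}
Verification via A' ∩ B': A' = {1, 2, 3, 4, 7, 8, 9}, B' = {2, 3, 5, 6, 8, 9, 10}
A' ∩ B' = {2, 3, 8, 9} ✓

{2, 3, 8, 9}


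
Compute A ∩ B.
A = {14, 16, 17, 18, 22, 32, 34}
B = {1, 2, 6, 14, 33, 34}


Set A = {14, 16, 17, 18, 22, 32, 34}
Set B = {1, 2, 6, 14, 33, 34}
A ∩ B includes only elements in both sets.
Check each element of A against B:
14 ✓, 16 ✗, 17 ✗, 18 ✗, 22 ✗, 32 ✗, 34 ✓
A ∩ B = {14, 34}

{14, 34}


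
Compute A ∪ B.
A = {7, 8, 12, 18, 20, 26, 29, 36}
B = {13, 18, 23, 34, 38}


Set A = {7, 8, 12, 18, 20, 26, 29, 36}
Set B = {13, 18, 23, 34, 38}
A ∪ B includes all elements in either set.
Elements from A: {7, 8, 12, 18, 20, 26, 29, 36}
Elements from B not already included: {13, 23, 34, 38}
A ∪ B = {7, 8, 12, 13, 18, 20, 23, 26, 29, 34, 36, 38}

{7, 8, 12, 13, 18, 20, 23, 26, 29, 34, 36, 38}


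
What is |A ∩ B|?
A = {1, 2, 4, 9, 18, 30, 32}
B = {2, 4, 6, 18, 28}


Set A = {1, 2, 4, 9, 18, 30, 32}
Set B = {2, 4, 6, 18, 28}
A ∩ B = {2, 4, 18}
|A ∩ B| = 3

3


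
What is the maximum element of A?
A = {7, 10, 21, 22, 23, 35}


Set A = {7, 10, 21, 22, 23, 35}
Elements in ascending order: 7, 10, 21, 22, 23, 35
The largest element is 35.

35


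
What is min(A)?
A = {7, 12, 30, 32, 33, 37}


Set A = {7, 12, 30, 32, 33, 37}
Elements in ascending order: 7, 12, 30, 32, 33, 37
The smallest element is 7.

7


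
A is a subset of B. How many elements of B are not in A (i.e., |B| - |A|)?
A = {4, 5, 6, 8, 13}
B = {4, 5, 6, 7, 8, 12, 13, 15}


Set A = {4, 5, 6, 8, 13}, |A| = 5
Set B = {4, 5, 6, 7, 8, 12, 13, 15}, |B| = 8
Since A ⊆ B: B \ A = {7, 12, 15}
|B| - |A| = 8 - 5 = 3

3


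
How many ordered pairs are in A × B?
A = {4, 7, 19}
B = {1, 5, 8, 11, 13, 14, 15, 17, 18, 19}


Set A = {4, 7, 19} has 3 elements.
Set B = {1, 5, 8, 11, 13, 14, 15, 17, 18, 19} has 10 elements.
|A × B| = |A| × |B| = 3 × 10 = 30

30


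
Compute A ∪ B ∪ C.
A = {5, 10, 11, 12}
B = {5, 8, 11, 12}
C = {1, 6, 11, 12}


Set A = {5, 10, 11, 12}
Set B = {5, 8, 11, 12}
Set C = {1, 6, 11, 12}
First, A ∪ B = {5, 8, 10, 11, 12}
Then, (A ∪ B) ∪ C = {1, 5, 6, 8, 10, 11, 12}

{1, 5, 6, 8, 10, 11, 12}


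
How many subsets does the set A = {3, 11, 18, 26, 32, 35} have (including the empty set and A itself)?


Set A = {3, 11, 18, 26, 32, 35}
|A| = 6
The power set P(A) contains all subsets of A.
|P(A)| = 2^|A| = 2^6 = 64

64


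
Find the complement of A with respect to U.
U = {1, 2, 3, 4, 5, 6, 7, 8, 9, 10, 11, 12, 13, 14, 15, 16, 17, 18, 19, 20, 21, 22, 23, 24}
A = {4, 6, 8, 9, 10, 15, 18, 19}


Universal set U = {1, 2, 3, 4, 5, 6, 7, 8, 9, 10, 11, 12, 13, 14, 15, 16, 17, 18, 19, 20, 21, 22, 23, 24}
Set A = {4, 6, 8, 9, 10, 15, 18, 19}
A' = U \ A = elements in U but not in A
Checking each element of U:
1 (not in A, include), 2 (not in A, include), 3 (not in A, include), 4 (in A, exclude), 5 (not in A, include), 6 (in A, exclude), 7 (not in A, include), 8 (in A, exclude), 9 (in A, exclude), 10 (in A, exclude), 11 (not in A, include), 12 (not in A, include), 13 (not in A, include), 14 (not in A, include), 15 (in A, exclude), 16 (not in A, include), 17 (not in A, include), 18 (in A, exclude), 19 (in A, exclude), 20 (not in A, include), 21 (not in A, include), 22 (not in A, include), 23 (not in A, include), 24 (not in A, include)
A' = {1, 2, 3, 5, 7, 11, 12, 13, 14, 16, 17, 20, 21, 22, 23, 24}

{1, 2, 3, 5, 7, 11, 12, 13, 14, 16, 17, 20, 21, 22, 23, 24}


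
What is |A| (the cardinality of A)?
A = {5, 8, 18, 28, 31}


Set A = {5, 8, 18, 28, 31}
Listing elements: 5, 8, 18, 28, 31
Counting: 5 elements
|A| = 5

5


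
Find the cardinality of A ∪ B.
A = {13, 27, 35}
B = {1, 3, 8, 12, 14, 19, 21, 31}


Set A = {13, 27, 35}, |A| = 3
Set B = {1, 3, 8, 12, 14, 19, 21, 31}, |B| = 8
A ∩ B = {}, |A ∩ B| = 0
|A ∪ B| = |A| + |B| - |A ∩ B| = 3 + 8 - 0 = 11

11


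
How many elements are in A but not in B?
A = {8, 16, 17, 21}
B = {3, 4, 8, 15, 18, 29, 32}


Set A = {8, 16, 17, 21}
Set B = {3, 4, 8, 15, 18, 29, 32}
A \ B = {16, 17, 21}
|A \ B| = 3

3


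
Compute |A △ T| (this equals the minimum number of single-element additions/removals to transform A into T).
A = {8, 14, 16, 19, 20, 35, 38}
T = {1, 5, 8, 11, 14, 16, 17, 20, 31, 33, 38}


Set A = {8, 14, 16, 19, 20, 35, 38}
Set T = {1, 5, 8, 11, 14, 16, 17, 20, 31, 33, 38}
Elements to remove from A (in A, not in T): {19, 35} → 2 removals
Elements to add to A (in T, not in A): {1, 5, 11, 17, 31, 33} → 6 additions
Total edits = 2 + 6 = 8

8


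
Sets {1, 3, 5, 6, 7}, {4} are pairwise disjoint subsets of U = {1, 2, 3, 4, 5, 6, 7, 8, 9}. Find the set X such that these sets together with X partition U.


U = {1, 2, 3, 4, 5, 6, 7, 8, 9}
Shown blocks: {1, 3, 5, 6, 7}, {4}
A partition's blocks are pairwise disjoint and cover U, so the missing block = U \ (union of shown blocks).
Union of shown blocks: {1, 3, 4, 5, 6, 7}
Missing block = U \ (union) = {2, 8, 9}

{2, 8, 9}


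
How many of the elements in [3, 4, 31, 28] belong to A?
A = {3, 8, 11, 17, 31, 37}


Set A = {3, 8, 11, 17, 31, 37}
Candidates: [3, 4, 31, 28]
Check each candidate:
3 ∈ A, 4 ∉ A, 31 ∈ A, 28 ∉ A
Count of candidates in A: 2

2


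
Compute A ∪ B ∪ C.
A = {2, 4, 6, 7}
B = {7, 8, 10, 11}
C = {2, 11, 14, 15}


Set A = {2, 4, 6, 7}
Set B = {7, 8, 10, 11}
Set C = {2, 11, 14, 15}
First, A ∪ B = {2, 4, 6, 7, 8, 10, 11}
Then, (A ∪ B) ∪ C = {2, 4, 6, 7, 8, 10, 11, 14, 15}

{2, 4, 6, 7, 8, 10, 11, 14, 15}


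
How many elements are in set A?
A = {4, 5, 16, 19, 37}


Set A = {4, 5, 16, 19, 37}
Listing elements: 4, 5, 16, 19, 37
Counting: 5 elements
|A| = 5

5


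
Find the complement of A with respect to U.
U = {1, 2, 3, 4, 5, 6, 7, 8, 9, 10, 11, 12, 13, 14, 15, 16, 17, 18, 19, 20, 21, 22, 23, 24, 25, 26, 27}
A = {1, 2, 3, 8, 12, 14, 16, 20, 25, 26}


Universal set U = {1, 2, 3, 4, 5, 6, 7, 8, 9, 10, 11, 12, 13, 14, 15, 16, 17, 18, 19, 20, 21, 22, 23, 24, 25, 26, 27}
Set A = {1, 2, 3, 8, 12, 14, 16, 20, 25, 26}
A' = U \ A = elements in U but not in A
Checking each element of U:
1 (in A, exclude), 2 (in A, exclude), 3 (in A, exclude), 4 (not in A, include), 5 (not in A, include), 6 (not in A, include), 7 (not in A, include), 8 (in A, exclude), 9 (not in A, include), 10 (not in A, include), 11 (not in A, include), 12 (in A, exclude), 13 (not in A, include), 14 (in A, exclude), 15 (not in A, include), 16 (in A, exclude), 17 (not in A, include), 18 (not in A, include), 19 (not in A, include), 20 (in A, exclude), 21 (not in A, include), 22 (not in A, include), 23 (not in A, include), 24 (not in A, include), 25 (in A, exclude), 26 (in A, exclude), 27 (not in A, include)
A' = {4, 5, 6, 7, 9, 10, 11, 13, 15, 17, 18, 19, 21, 22, 23, 24, 27}

{4, 5, 6, 7, 9, 10, 11, 13, 15, 17, 18, 19, 21, 22, 23, 24, 27}


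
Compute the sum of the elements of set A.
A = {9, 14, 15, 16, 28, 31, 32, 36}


Set A = {9, 14, 15, 16, 28, 31, 32, 36}
Sum = 9 + 14 + 15 + 16 + 28 + 31 + 32 + 36 = 181

181


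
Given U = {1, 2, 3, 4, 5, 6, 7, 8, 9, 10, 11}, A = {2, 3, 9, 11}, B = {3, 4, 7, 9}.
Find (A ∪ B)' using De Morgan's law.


U = {1, 2, 3, 4, 5, 6, 7, 8, 9, 10, 11}
A = {2, 3, 9, 11}, B = {3, 4, 7, 9}
A ∪ B = {2, 3, 4, 7, 9, 11}
(A ∪ B)' = U \ (A ∪ B) = {1, 5, 6, 8, 10}
Verification via A' ∩ B': A' = {1, 4, 5, 6, 7, 8, 10}, B' = {1, 2, 5, 6, 8, 10, 11}
A' ∩ B' = {1, 5, 6, 8, 10} ✓

{1, 5, 6, 8, 10}


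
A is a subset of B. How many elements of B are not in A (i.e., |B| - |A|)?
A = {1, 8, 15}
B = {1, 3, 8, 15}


Set A = {1, 8, 15}, |A| = 3
Set B = {1, 3, 8, 15}, |B| = 4
Since A ⊆ B: B \ A = {3}
|B| - |A| = 4 - 3 = 1

1


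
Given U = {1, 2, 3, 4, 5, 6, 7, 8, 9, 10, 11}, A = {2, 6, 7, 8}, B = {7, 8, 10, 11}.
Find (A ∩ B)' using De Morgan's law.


U = {1, 2, 3, 4, 5, 6, 7, 8, 9, 10, 11}
A = {2, 6, 7, 8}, B = {7, 8, 10, 11}
A ∩ B = {7, 8}
(A ∩ B)' = U \ (A ∩ B) = {1, 2, 3, 4, 5, 6, 9, 10, 11}
Verification via A' ∪ B': A' = {1, 3, 4, 5, 9, 10, 11}, B' = {1, 2, 3, 4, 5, 6, 9}
A' ∪ B' = {1, 2, 3, 4, 5, 6, 9, 10, 11} ✓

{1, 2, 3, 4, 5, 6, 9, 10, 11}


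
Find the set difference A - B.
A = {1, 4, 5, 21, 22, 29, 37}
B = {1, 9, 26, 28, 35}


Set A = {1, 4, 5, 21, 22, 29, 37}
Set B = {1, 9, 26, 28, 35}
A \ B includes elements in A that are not in B.
Check each element of A:
1 (in B, remove), 4 (not in B, keep), 5 (not in B, keep), 21 (not in B, keep), 22 (not in B, keep), 29 (not in B, keep), 37 (not in B, keep)
A \ B = {4, 5, 21, 22, 29, 37}

{4, 5, 21, 22, 29, 37}


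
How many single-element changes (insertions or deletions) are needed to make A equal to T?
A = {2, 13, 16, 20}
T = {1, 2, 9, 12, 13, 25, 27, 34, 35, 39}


Set A = {2, 13, 16, 20}
Set T = {1, 2, 9, 12, 13, 25, 27, 34, 35, 39}
Elements to remove from A (in A, not in T): {16, 20} → 2 removals
Elements to add to A (in T, not in A): {1, 9, 12, 25, 27, 34, 35, 39} → 8 additions
Total edits = 2 + 8 = 10

10


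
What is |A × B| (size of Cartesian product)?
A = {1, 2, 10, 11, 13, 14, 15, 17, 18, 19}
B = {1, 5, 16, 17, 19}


Set A = {1, 2, 10, 11, 13, 14, 15, 17, 18, 19} has 10 elements.
Set B = {1, 5, 16, 17, 19} has 5 elements.
|A × B| = |A| × |B| = 10 × 5 = 50

50


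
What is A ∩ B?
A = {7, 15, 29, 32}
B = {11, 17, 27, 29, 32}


Set A = {7, 15, 29, 32}
Set B = {11, 17, 27, 29, 32}
A ∩ B includes only elements in both sets.
Check each element of A against B:
7 ✗, 15 ✗, 29 ✓, 32 ✓
A ∩ B = {29, 32}

{29, 32}


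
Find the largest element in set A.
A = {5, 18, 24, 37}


Set A = {5, 18, 24, 37}
Elements in ascending order: 5, 18, 24, 37
The largest element is 37.

37


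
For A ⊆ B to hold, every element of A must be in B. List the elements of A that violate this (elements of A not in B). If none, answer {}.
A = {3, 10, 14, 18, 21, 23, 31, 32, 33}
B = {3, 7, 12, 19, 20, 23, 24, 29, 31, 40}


Set A = {3, 10, 14, 18, 21, 23, 31, 32, 33}
Set B = {3, 7, 12, 19, 20, 23, 24, 29, 31, 40}
Check each element of A against B:
3 ∈ B, 10 ∉ B (include), 14 ∉ B (include), 18 ∉ B (include), 21 ∉ B (include), 23 ∈ B, 31 ∈ B, 32 ∉ B (include), 33 ∉ B (include)
Elements of A not in B: {10, 14, 18, 21, 32, 33}

{10, 14, 18, 21, 32, 33}


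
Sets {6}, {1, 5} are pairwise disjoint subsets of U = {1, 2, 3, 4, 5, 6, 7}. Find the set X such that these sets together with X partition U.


U = {1, 2, 3, 4, 5, 6, 7}
Shown blocks: {6}, {1, 5}
A partition's blocks are pairwise disjoint and cover U, so the missing block = U \ (union of shown blocks).
Union of shown blocks: {1, 5, 6}
Missing block = U \ (union) = {2, 3, 4, 7}

{2, 3, 4, 7}


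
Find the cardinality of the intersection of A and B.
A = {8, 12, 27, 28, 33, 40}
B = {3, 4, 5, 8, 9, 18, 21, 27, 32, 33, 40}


Set A = {8, 12, 27, 28, 33, 40}
Set B = {3, 4, 5, 8, 9, 18, 21, 27, 32, 33, 40}
A ∩ B = {8, 27, 33, 40}
|A ∩ B| = 4

4


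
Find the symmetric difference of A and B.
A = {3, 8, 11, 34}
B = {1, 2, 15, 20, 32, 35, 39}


Set A = {3, 8, 11, 34}
Set B = {1, 2, 15, 20, 32, 35, 39}
A △ B = (A \ B) ∪ (B \ A)
Elements in A but not B: {3, 8, 11, 34}
Elements in B but not A: {1, 2, 15, 20, 32, 35, 39}
A △ B = {1, 2, 3, 8, 11, 15, 20, 32, 34, 35, 39}

{1, 2, 3, 8, 11, 15, 20, 32, 34, 35, 39}


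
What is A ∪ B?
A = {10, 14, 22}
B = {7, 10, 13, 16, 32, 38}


Set A = {10, 14, 22}
Set B = {7, 10, 13, 16, 32, 38}
A ∪ B includes all elements in either set.
Elements from A: {10, 14, 22}
Elements from B not already included: {7, 13, 16, 32, 38}
A ∪ B = {7, 10, 13, 14, 16, 22, 32, 38}

{7, 10, 13, 14, 16, 22, 32, 38}


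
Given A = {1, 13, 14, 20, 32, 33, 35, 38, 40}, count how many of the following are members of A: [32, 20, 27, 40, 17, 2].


Set A = {1, 13, 14, 20, 32, 33, 35, 38, 40}
Candidates: [32, 20, 27, 40, 17, 2]
Check each candidate:
32 ∈ A, 20 ∈ A, 27 ∉ A, 40 ∈ A, 17 ∉ A, 2 ∉ A
Count of candidates in A: 3

3


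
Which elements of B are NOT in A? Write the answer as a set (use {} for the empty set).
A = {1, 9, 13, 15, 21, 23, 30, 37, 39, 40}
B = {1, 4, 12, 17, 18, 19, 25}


Set A = {1, 9, 13, 15, 21, 23, 30, 37, 39, 40}
Set B = {1, 4, 12, 17, 18, 19, 25}
Check each element of B against A:
1 ∈ A, 4 ∉ A (include), 12 ∉ A (include), 17 ∉ A (include), 18 ∉ A (include), 19 ∉ A (include), 25 ∉ A (include)
Elements of B not in A: {4, 12, 17, 18, 19, 25}

{4, 12, 17, 18, 19, 25}


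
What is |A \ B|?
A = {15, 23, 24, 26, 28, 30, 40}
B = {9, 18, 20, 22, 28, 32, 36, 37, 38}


Set A = {15, 23, 24, 26, 28, 30, 40}
Set B = {9, 18, 20, 22, 28, 32, 36, 37, 38}
A \ B = {15, 23, 24, 26, 30, 40}
|A \ B| = 6

6


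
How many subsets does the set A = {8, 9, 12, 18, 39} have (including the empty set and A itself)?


Set A = {8, 9, 12, 18, 39}
|A| = 5
The power set P(A) contains all subsets of A.
|P(A)| = 2^|A| = 2^5 = 32

32


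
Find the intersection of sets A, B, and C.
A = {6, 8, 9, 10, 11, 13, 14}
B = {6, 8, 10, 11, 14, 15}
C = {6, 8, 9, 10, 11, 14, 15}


Set A = {6, 8, 9, 10, 11, 13, 14}
Set B = {6, 8, 10, 11, 14, 15}
Set C = {6, 8, 9, 10, 11, 14, 15}
First, A ∩ B = {6, 8, 10, 11, 14}
Then, (A ∩ B) ∩ C = {6, 8, 10, 11, 14}

{6, 8, 10, 11, 14}


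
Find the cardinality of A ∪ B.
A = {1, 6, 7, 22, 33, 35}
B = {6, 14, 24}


Set A = {1, 6, 7, 22, 33, 35}, |A| = 6
Set B = {6, 14, 24}, |B| = 3
A ∩ B = {6}, |A ∩ B| = 1
|A ∪ B| = |A| + |B| - |A ∩ B| = 6 + 3 - 1 = 8

8


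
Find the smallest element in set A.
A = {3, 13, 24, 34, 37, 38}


Set A = {3, 13, 24, 34, 37, 38}
Elements in ascending order: 3, 13, 24, 34, 37, 38
The smallest element is 3.

3


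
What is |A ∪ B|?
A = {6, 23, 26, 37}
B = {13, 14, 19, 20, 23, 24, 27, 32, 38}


Set A = {6, 23, 26, 37}, |A| = 4
Set B = {13, 14, 19, 20, 23, 24, 27, 32, 38}, |B| = 9
A ∩ B = {23}, |A ∩ B| = 1
|A ∪ B| = |A| + |B| - |A ∩ B| = 4 + 9 - 1 = 12

12


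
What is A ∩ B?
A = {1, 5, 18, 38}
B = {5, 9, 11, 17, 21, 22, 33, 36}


Set A = {1, 5, 18, 38}
Set B = {5, 9, 11, 17, 21, 22, 33, 36}
A ∩ B includes only elements in both sets.
Check each element of A against B:
1 ✗, 5 ✓, 18 ✗, 38 ✗
A ∩ B = {5}

{5}


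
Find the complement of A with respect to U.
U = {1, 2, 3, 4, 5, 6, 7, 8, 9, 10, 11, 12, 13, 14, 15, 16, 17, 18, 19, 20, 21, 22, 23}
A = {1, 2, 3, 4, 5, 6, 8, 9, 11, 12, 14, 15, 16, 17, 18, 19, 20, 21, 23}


Universal set U = {1, 2, 3, 4, 5, 6, 7, 8, 9, 10, 11, 12, 13, 14, 15, 16, 17, 18, 19, 20, 21, 22, 23}
Set A = {1, 2, 3, 4, 5, 6, 8, 9, 11, 12, 14, 15, 16, 17, 18, 19, 20, 21, 23}
A' = U \ A = elements in U but not in A
Checking each element of U:
1 (in A, exclude), 2 (in A, exclude), 3 (in A, exclude), 4 (in A, exclude), 5 (in A, exclude), 6 (in A, exclude), 7 (not in A, include), 8 (in A, exclude), 9 (in A, exclude), 10 (not in A, include), 11 (in A, exclude), 12 (in A, exclude), 13 (not in A, include), 14 (in A, exclude), 15 (in A, exclude), 16 (in A, exclude), 17 (in A, exclude), 18 (in A, exclude), 19 (in A, exclude), 20 (in A, exclude), 21 (in A, exclude), 22 (not in A, include), 23 (in A, exclude)
A' = {7, 10, 13, 22}

{7, 10, 13, 22}


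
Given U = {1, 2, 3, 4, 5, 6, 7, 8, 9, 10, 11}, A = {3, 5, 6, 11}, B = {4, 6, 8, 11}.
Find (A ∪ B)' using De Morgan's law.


U = {1, 2, 3, 4, 5, 6, 7, 8, 9, 10, 11}
A = {3, 5, 6, 11}, B = {4, 6, 8, 11}
A ∪ B = {3, 4, 5, 6, 8, 11}
(A ∪ B)' = U \ (A ∪ B) = {1, 2, 7, 9, 10}
Verification via A' ∩ B': A' = {1, 2, 4, 7, 8, 9, 10}, B' = {1, 2, 3, 5, 7, 9, 10}
A' ∩ B' = {1, 2, 7, 9, 10} ✓

{1, 2, 7, 9, 10}


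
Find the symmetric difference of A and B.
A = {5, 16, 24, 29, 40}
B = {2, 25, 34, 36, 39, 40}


Set A = {5, 16, 24, 29, 40}
Set B = {2, 25, 34, 36, 39, 40}
A △ B = (A \ B) ∪ (B \ A)
Elements in A but not B: {5, 16, 24, 29}
Elements in B but not A: {2, 25, 34, 36, 39}
A △ B = {2, 5, 16, 24, 25, 29, 34, 36, 39}

{2, 5, 16, 24, 25, 29, 34, 36, 39}


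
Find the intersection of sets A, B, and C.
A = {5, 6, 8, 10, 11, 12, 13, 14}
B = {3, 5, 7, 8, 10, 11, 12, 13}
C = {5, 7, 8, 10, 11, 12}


Set A = {5, 6, 8, 10, 11, 12, 13, 14}
Set B = {3, 5, 7, 8, 10, 11, 12, 13}
Set C = {5, 7, 8, 10, 11, 12}
First, A ∩ B = {5, 8, 10, 11, 12, 13}
Then, (A ∩ B) ∩ C = {5, 8, 10, 11, 12}

{5, 8, 10, 11, 12}


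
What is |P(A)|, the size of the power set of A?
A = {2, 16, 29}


Set A = {2, 16, 29}
|A| = 3
The power set P(A) contains all subsets of A.
|P(A)| = 2^|A| = 2^3 = 8

8


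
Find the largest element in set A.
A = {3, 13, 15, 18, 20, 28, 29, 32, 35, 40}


Set A = {3, 13, 15, 18, 20, 28, 29, 32, 35, 40}
Elements in ascending order: 3, 13, 15, 18, 20, 28, 29, 32, 35, 40
The largest element is 40.

40


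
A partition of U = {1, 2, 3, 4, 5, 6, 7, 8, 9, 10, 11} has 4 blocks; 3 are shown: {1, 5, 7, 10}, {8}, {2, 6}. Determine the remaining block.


U = {1, 2, 3, 4, 5, 6, 7, 8, 9, 10, 11}
Shown blocks: {1, 5, 7, 10}, {8}, {2, 6}
A partition's blocks are pairwise disjoint and cover U, so the missing block = U \ (union of shown blocks).
Union of shown blocks: {1, 2, 5, 6, 7, 8, 10}
Missing block = U \ (union) = {3, 4, 9, 11}

{3, 4, 9, 11}


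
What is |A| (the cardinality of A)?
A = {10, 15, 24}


Set A = {10, 15, 24}
Listing elements: 10, 15, 24
Counting: 3 elements
|A| = 3

3


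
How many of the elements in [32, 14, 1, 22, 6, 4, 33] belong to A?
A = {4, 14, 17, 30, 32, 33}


Set A = {4, 14, 17, 30, 32, 33}
Candidates: [32, 14, 1, 22, 6, 4, 33]
Check each candidate:
32 ∈ A, 14 ∈ A, 1 ∉ A, 22 ∉ A, 6 ∉ A, 4 ∈ A, 33 ∈ A
Count of candidates in A: 4

4


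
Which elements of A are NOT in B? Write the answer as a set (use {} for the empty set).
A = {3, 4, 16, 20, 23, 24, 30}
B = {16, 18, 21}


Set A = {3, 4, 16, 20, 23, 24, 30}
Set B = {16, 18, 21}
Check each element of A against B:
3 ∉ B (include), 4 ∉ B (include), 16 ∈ B, 20 ∉ B (include), 23 ∉ B (include), 24 ∉ B (include), 30 ∉ B (include)
Elements of A not in B: {3, 4, 20, 23, 24, 30}

{3, 4, 20, 23, 24, 30}


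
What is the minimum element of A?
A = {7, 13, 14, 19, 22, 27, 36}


Set A = {7, 13, 14, 19, 22, 27, 36}
Elements in ascending order: 7, 13, 14, 19, 22, 27, 36
The smallest element is 7.

7


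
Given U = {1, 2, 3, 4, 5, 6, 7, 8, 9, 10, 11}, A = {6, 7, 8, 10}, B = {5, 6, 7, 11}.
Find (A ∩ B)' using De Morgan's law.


U = {1, 2, 3, 4, 5, 6, 7, 8, 9, 10, 11}
A = {6, 7, 8, 10}, B = {5, 6, 7, 11}
A ∩ B = {6, 7}
(A ∩ B)' = U \ (A ∩ B) = {1, 2, 3, 4, 5, 8, 9, 10, 11}
Verification via A' ∪ B': A' = {1, 2, 3, 4, 5, 9, 11}, B' = {1, 2, 3, 4, 8, 9, 10}
A' ∪ B' = {1, 2, 3, 4, 5, 8, 9, 10, 11} ✓

{1, 2, 3, 4, 5, 8, 9, 10, 11}


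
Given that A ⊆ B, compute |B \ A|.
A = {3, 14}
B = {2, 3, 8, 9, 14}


Set A = {3, 14}, |A| = 2
Set B = {2, 3, 8, 9, 14}, |B| = 5
Since A ⊆ B: B \ A = {2, 8, 9}
|B| - |A| = 5 - 2 = 3

3


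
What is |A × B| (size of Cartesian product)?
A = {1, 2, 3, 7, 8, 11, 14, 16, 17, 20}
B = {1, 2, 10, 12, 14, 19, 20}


Set A = {1, 2, 3, 7, 8, 11, 14, 16, 17, 20} has 10 elements.
Set B = {1, 2, 10, 12, 14, 19, 20} has 7 elements.
|A × B| = |A| × |B| = 10 × 7 = 70

70


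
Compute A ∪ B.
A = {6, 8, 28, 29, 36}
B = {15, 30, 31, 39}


Set A = {6, 8, 28, 29, 36}
Set B = {15, 30, 31, 39}
A ∪ B includes all elements in either set.
Elements from A: {6, 8, 28, 29, 36}
Elements from B not already included: {15, 30, 31, 39}
A ∪ B = {6, 8, 15, 28, 29, 30, 31, 36, 39}

{6, 8, 15, 28, 29, 30, 31, 36, 39}


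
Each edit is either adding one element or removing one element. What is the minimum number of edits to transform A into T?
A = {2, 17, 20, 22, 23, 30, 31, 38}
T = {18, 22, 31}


Set A = {2, 17, 20, 22, 23, 30, 31, 38}
Set T = {18, 22, 31}
Elements to remove from A (in A, not in T): {2, 17, 20, 23, 30, 38} → 6 removals
Elements to add to A (in T, not in A): {18} → 1 additions
Total edits = 6 + 1 = 7

7


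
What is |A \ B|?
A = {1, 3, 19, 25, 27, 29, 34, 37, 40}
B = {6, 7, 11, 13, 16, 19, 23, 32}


Set A = {1, 3, 19, 25, 27, 29, 34, 37, 40}
Set B = {6, 7, 11, 13, 16, 19, 23, 32}
A \ B = {1, 3, 25, 27, 29, 34, 37, 40}
|A \ B| = 8

8


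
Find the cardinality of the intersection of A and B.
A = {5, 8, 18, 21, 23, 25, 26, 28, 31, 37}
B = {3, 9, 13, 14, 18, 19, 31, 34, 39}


Set A = {5, 8, 18, 21, 23, 25, 26, 28, 31, 37}
Set B = {3, 9, 13, 14, 18, 19, 31, 34, 39}
A ∩ B = {18, 31}
|A ∩ B| = 2

2


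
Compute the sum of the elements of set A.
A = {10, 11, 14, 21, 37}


Set A = {10, 11, 14, 21, 37}
Sum = 10 + 11 + 14 + 21 + 37 = 93

93


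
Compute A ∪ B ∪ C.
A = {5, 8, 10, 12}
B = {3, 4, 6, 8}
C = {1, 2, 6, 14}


Set A = {5, 8, 10, 12}
Set B = {3, 4, 6, 8}
Set C = {1, 2, 6, 14}
First, A ∪ B = {3, 4, 5, 6, 8, 10, 12}
Then, (A ∪ B) ∪ C = {1, 2, 3, 4, 5, 6, 8, 10, 12, 14}

{1, 2, 3, 4, 5, 6, 8, 10, 12, 14}


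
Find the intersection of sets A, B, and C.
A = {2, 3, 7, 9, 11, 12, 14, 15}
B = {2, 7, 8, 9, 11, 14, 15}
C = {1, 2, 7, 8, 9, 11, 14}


Set A = {2, 3, 7, 9, 11, 12, 14, 15}
Set B = {2, 7, 8, 9, 11, 14, 15}
Set C = {1, 2, 7, 8, 9, 11, 14}
First, A ∩ B = {2, 7, 9, 11, 14, 15}
Then, (A ∩ B) ∩ C = {2, 7, 9, 11, 14}

{2, 7, 9, 11, 14}


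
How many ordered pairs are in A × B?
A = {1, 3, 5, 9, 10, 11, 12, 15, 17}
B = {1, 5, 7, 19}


Set A = {1, 3, 5, 9, 10, 11, 12, 15, 17} has 9 elements.
Set B = {1, 5, 7, 19} has 4 elements.
|A × B| = |A| × |B| = 9 × 4 = 36

36


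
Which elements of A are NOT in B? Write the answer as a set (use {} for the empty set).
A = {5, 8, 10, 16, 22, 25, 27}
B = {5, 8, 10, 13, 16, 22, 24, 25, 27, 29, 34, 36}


Set A = {5, 8, 10, 16, 22, 25, 27}
Set B = {5, 8, 10, 13, 16, 22, 24, 25, 27, 29, 34, 36}
Check each element of A against B:
5 ∈ B, 8 ∈ B, 10 ∈ B, 16 ∈ B, 22 ∈ B, 25 ∈ B, 27 ∈ B
Elements of A not in B: {}

{}


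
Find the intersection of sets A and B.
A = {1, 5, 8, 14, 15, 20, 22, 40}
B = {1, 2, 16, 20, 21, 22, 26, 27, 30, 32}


Set A = {1, 5, 8, 14, 15, 20, 22, 40}
Set B = {1, 2, 16, 20, 21, 22, 26, 27, 30, 32}
A ∩ B includes only elements in both sets.
Check each element of A against B:
1 ✓, 5 ✗, 8 ✗, 14 ✗, 15 ✗, 20 ✓, 22 ✓, 40 ✗
A ∩ B = {1, 20, 22}

{1, 20, 22}


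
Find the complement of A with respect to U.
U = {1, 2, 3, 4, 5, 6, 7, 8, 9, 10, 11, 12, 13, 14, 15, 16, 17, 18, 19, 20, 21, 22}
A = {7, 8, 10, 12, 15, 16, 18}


Universal set U = {1, 2, 3, 4, 5, 6, 7, 8, 9, 10, 11, 12, 13, 14, 15, 16, 17, 18, 19, 20, 21, 22}
Set A = {7, 8, 10, 12, 15, 16, 18}
A' = U \ A = elements in U but not in A
Checking each element of U:
1 (not in A, include), 2 (not in A, include), 3 (not in A, include), 4 (not in A, include), 5 (not in A, include), 6 (not in A, include), 7 (in A, exclude), 8 (in A, exclude), 9 (not in A, include), 10 (in A, exclude), 11 (not in A, include), 12 (in A, exclude), 13 (not in A, include), 14 (not in A, include), 15 (in A, exclude), 16 (in A, exclude), 17 (not in A, include), 18 (in A, exclude), 19 (not in A, include), 20 (not in A, include), 21 (not in A, include), 22 (not in A, include)
A' = {1, 2, 3, 4, 5, 6, 9, 11, 13, 14, 17, 19, 20, 21, 22}

{1, 2, 3, 4, 5, 6, 9, 11, 13, 14, 17, 19, 20, 21, 22}


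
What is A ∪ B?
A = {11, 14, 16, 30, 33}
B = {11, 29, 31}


Set A = {11, 14, 16, 30, 33}
Set B = {11, 29, 31}
A ∪ B includes all elements in either set.
Elements from A: {11, 14, 16, 30, 33}
Elements from B not already included: {29, 31}
A ∪ B = {11, 14, 16, 29, 30, 31, 33}

{11, 14, 16, 29, 30, 31, 33}


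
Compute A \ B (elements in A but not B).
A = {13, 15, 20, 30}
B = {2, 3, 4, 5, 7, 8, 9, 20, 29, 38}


Set A = {13, 15, 20, 30}
Set B = {2, 3, 4, 5, 7, 8, 9, 20, 29, 38}
A \ B includes elements in A that are not in B.
Check each element of A:
13 (not in B, keep), 15 (not in B, keep), 20 (in B, remove), 30 (not in B, keep)
A \ B = {13, 15, 30}

{13, 15, 30}


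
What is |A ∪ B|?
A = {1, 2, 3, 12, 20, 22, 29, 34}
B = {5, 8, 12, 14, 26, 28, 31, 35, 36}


Set A = {1, 2, 3, 12, 20, 22, 29, 34}, |A| = 8
Set B = {5, 8, 12, 14, 26, 28, 31, 35, 36}, |B| = 9
A ∩ B = {12}, |A ∩ B| = 1
|A ∪ B| = |A| + |B| - |A ∩ B| = 8 + 9 - 1 = 16

16


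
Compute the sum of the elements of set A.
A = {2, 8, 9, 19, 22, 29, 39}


Set A = {2, 8, 9, 19, 22, 29, 39}
Sum = 2 + 8 + 9 + 19 + 22 + 29 + 39 = 128

128


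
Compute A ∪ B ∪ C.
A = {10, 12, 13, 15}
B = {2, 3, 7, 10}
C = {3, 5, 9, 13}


Set A = {10, 12, 13, 15}
Set B = {2, 3, 7, 10}
Set C = {3, 5, 9, 13}
First, A ∪ B = {2, 3, 7, 10, 12, 13, 15}
Then, (A ∪ B) ∪ C = {2, 3, 5, 7, 9, 10, 12, 13, 15}

{2, 3, 5, 7, 9, 10, 12, 13, 15}


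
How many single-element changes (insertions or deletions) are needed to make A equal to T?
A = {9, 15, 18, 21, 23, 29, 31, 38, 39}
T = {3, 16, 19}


Set A = {9, 15, 18, 21, 23, 29, 31, 38, 39}
Set T = {3, 16, 19}
Elements to remove from A (in A, not in T): {9, 15, 18, 21, 23, 29, 31, 38, 39} → 9 removals
Elements to add to A (in T, not in A): {3, 16, 19} → 3 additions
Total edits = 9 + 3 = 12

12


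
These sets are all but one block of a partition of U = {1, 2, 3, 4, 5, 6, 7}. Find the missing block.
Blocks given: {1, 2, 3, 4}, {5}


U = {1, 2, 3, 4, 5, 6, 7}
Shown blocks: {1, 2, 3, 4}, {5}
A partition's blocks are pairwise disjoint and cover U, so the missing block = U \ (union of shown blocks).
Union of shown blocks: {1, 2, 3, 4, 5}
Missing block = U \ (union) = {6, 7}

{6, 7}


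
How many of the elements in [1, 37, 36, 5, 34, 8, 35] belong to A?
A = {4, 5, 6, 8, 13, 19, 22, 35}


Set A = {4, 5, 6, 8, 13, 19, 22, 35}
Candidates: [1, 37, 36, 5, 34, 8, 35]
Check each candidate:
1 ∉ A, 37 ∉ A, 36 ∉ A, 5 ∈ A, 34 ∉ A, 8 ∈ A, 35 ∈ A
Count of candidates in A: 3

3


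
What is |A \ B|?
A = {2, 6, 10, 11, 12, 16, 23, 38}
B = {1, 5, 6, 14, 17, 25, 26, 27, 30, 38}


Set A = {2, 6, 10, 11, 12, 16, 23, 38}
Set B = {1, 5, 6, 14, 17, 25, 26, 27, 30, 38}
A \ B = {2, 10, 11, 12, 16, 23}
|A \ B| = 6

6


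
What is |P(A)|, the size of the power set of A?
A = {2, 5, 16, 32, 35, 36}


Set A = {2, 5, 16, 32, 35, 36}
|A| = 6
The power set P(A) contains all subsets of A.
|P(A)| = 2^|A| = 2^6 = 64

64


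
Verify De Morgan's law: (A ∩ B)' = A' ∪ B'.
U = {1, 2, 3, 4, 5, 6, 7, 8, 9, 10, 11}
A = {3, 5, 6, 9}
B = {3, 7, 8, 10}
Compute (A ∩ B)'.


U = {1, 2, 3, 4, 5, 6, 7, 8, 9, 10, 11}
A = {3, 5, 6, 9}, B = {3, 7, 8, 10}
A ∩ B = {3}
(A ∩ B)' = U \ (A ∩ B) = {1, 2, 4, 5, 6, 7, 8, 9, 10, 11}
Verification via A' ∪ B': A' = {1, 2, 4, 7, 8, 10, 11}, B' = {1, 2, 4, 5, 6, 9, 11}
A' ∪ B' = {1, 2, 4, 5, 6, 7, 8, 9, 10, 11} ✓

{1, 2, 4, 5, 6, 7, 8, 9, 10, 11}


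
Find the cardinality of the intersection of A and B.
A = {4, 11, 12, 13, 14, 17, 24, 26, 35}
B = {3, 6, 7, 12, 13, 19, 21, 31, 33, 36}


Set A = {4, 11, 12, 13, 14, 17, 24, 26, 35}
Set B = {3, 6, 7, 12, 13, 19, 21, 31, 33, 36}
A ∩ B = {12, 13}
|A ∩ B| = 2

2


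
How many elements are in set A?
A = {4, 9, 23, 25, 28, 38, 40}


Set A = {4, 9, 23, 25, 28, 38, 40}
Listing elements: 4, 9, 23, 25, 28, 38, 40
Counting: 7 elements
|A| = 7

7


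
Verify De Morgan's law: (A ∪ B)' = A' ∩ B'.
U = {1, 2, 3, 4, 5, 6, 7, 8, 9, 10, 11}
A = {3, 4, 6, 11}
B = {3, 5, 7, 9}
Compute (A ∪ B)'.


U = {1, 2, 3, 4, 5, 6, 7, 8, 9, 10, 11}
A = {3, 4, 6, 11}, B = {3, 5, 7, 9}
A ∪ B = {3, 4, 5, 6, 7, 9, 11}
(A ∪ B)' = U \ (A ∪ B) = {1, 2, 8, 10}
Verification via A' ∩ B': A' = {1, 2, 5, 7, 8, 9, 10}, B' = {1, 2, 4, 6, 8, 10, 11}
A' ∩ B' = {1, 2, 8, 10} ✓

{1, 2, 8, 10}


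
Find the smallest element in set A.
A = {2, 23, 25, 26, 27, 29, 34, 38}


Set A = {2, 23, 25, 26, 27, 29, 34, 38}
Elements in ascending order: 2, 23, 25, 26, 27, 29, 34, 38
The smallest element is 2.

2


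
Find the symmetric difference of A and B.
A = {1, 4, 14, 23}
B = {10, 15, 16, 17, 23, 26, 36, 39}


Set A = {1, 4, 14, 23}
Set B = {10, 15, 16, 17, 23, 26, 36, 39}
A △ B = (A \ B) ∪ (B \ A)
Elements in A but not B: {1, 4, 14}
Elements in B but not A: {10, 15, 16, 17, 26, 36, 39}
A △ B = {1, 4, 10, 14, 15, 16, 17, 26, 36, 39}

{1, 4, 10, 14, 15, 16, 17, 26, 36, 39}


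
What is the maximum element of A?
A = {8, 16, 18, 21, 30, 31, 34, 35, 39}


Set A = {8, 16, 18, 21, 30, 31, 34, 35, 39}
Elements in ascending order: 8, 16, 18, 21, 30, 31, 34, 35, 39
The largest element is 39.

39


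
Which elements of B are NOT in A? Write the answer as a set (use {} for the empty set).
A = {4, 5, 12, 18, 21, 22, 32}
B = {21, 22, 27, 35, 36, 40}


Set A = {4, 5, 12, 18, 21, 22, 32}
Set B = {21, 22, 27, 35, 36, 40}
Check each element of B against A:
21 ∈ A, 22 ∈ A, 27 ∉ A (include), 35 ∉ A (include), 36 ∉ A (include), 40 ∉ A (include)
Elements of B not in A: {27, 35, 36, 40}

{27, 35, 36, 40}


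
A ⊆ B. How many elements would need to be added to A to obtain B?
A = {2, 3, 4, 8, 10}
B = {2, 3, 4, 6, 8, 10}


Set A = {2, 3, 4, 8, 10}, |A| = 5
Set B = {2, 3, 4, 6, 8, 10}, |B| = 6
Since A ⊆ B: B \ A = {6}
|B| - |A| = 6 - 5 = 1

1


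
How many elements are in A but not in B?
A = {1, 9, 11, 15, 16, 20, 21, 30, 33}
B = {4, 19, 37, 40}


Set A = {1, 9, 11, 15, 16, 20, 21, 30, 33}
Set B = {4, 19, 37, 40}
A \ B = {1, 9, 11, 15, 16, 20, 21, 30, 33}
|A \ B| = 9

9


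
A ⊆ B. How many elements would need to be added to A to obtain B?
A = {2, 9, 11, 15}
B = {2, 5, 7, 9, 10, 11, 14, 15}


Set A = {2, 9, 11, 15}, |A| = 4
Set B = {2, 5, 7, 9, 10, 11, 14, 15}, |B| = 8
Since A ⊆ B: B \ A = {5, 7, 10, 14}
|B| - |A| = 8 - 4 = 4

4


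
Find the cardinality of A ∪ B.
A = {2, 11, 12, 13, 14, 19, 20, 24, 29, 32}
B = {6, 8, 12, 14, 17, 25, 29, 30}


Set A = {2, 11, 12, 13, 14, 19, 20, 24, 29, 32}, |A| = 10
Set B = {6, 8, 12, 14, 17, 25, 29, 30}, |B| = 8
A ∩ B = {12, 14, 29}, |A ∩ B| = 3
|A ∪ B| = |A| + |B| - |A ∩ B| = 10 + 8 - 3 = 15

15


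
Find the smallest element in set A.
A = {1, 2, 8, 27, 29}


Set A = {1, 2, 8, 27, 29}
Elements in ascending order: 1, 2, 8, 27, 29
The smallest element is 1.

1


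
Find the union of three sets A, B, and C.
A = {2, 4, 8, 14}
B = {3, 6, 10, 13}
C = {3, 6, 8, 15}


Set A = {2, 4, 8, 14}
Set B = {3, 6, 10, 13}
Set C = {3, 6, 8, 15}
First, A ∪ B = {2, 3, 4, 6, 8, 10, 13, 14}
Then, (A ∪ B) ∪ C = {2, 3, 4, 6, 8, 10, 13, 14, 15}

{2, 3, 4, 6, 8, 10, 13, 14, 15}


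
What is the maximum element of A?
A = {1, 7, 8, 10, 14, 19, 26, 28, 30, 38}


Set A = {1, 7, 8, 10, 14, 19, 26, 28, 30, 38}
Elements in ascending order: 1, 7, 8, 10, 14, 19, 26, 28, 30, 38
The largest element is 38.

38


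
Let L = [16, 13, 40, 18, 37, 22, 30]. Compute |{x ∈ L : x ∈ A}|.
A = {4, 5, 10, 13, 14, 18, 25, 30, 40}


Set A = {4, 5, 10, 13, 14, 18, 25, 30, 40}
Candidates: [16, 13, 40, 18, 37, 22, 30]
Check each candidate:
16 ∉ A, 13 ∈ A, 40 ∈ A, 18 ∈ A, 37 ∉ A, 22 ∉ A, 30 ∈ A
Count of candidates in A: 4

4


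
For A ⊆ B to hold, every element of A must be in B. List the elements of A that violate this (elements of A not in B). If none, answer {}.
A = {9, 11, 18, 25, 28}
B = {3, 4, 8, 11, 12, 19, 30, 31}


Set A = {9, 11, 18, 25, 28}
Set B = {3, 4, 8, 11, 12, 19, 30, 31}
Check each element of A against B:
9 ∉ B (include), 11 ∈ B, 18 ∉ B (include), 25 ∉ B (include), 28 ∉ B (include)
Elements of A not in B: {9, 18, 25, 28}

{9, 18, 25, 28}


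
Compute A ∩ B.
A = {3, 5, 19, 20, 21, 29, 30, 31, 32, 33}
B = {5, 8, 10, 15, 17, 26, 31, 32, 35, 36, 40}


Set A = {3, 5, 19, 20, 21, 29, 30, 31, 32, 33}
Set B = {5, 8, 10, 15, 17, 26, 31, 32, 35, 36, 40}
A ∩ B includes only elements in both sets.
Check each element of A against B:
3 ✗, 5 ✓, 19 ✗, 20 ✗, 21 ✗, 29 ✗, 30 ✗, 31 ✓, 32 ✓, 33 ✗
A ∩ B = {5, 31, 32}

{5, 31, 32}
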